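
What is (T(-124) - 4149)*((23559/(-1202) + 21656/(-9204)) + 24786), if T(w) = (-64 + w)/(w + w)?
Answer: -17615642089878635/171479724 ≈ -1.0273e+8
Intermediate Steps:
T(w) = (-64 + w)/(2*w) (T(w) = (-64 + w)/((2*w)) = (-64 + w)*(1/(2*w)) = (-64 + w)/(2*w))
(T(-124) - 4149)*((23559/(-1202) + 21656/(-9204)) + 24786) = ((½)*(-64 - 124)/(-124) - 4149)*((23559/(-1202) + 21656/(-9204)) + 24786) = ((½)*(-1/124)*(-188) - 4149)*((23559*(-1/1202) + 21656*(-1/9204)) + 24786) = (47/62 - 4149)*((-23559/1202 - 5414/2301) + 24786) = -257191*(-60716887/2765802 + 24786)/62 = -257191/62*68492451485/2765802 = -17615642089878635/171479724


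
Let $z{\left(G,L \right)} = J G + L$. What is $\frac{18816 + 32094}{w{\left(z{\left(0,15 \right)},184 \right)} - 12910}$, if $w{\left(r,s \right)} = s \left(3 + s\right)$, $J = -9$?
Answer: $\frac{8485}{3583} \approx 2.3681$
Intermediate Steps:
$z{\left(G,L \right)} = L - 9 G$ ($z{\left(G,L \right)} = - 9 G + L = L - 9 G$)
$\frac{18816 + 32094}{w{\left(z{\left(0,15 \right)},184 \right)} - 12910} = \frac{18816 + 32094}{184 \left(3 + 184\right) - 12910} = \frac{50910}{184 \cdot 187 - 12910} = \frac{50910}{34408 - 12910} = \frac{50910}{21498} = 50910 \cdot \frac{1}{21498} = \frac{8485}{3583}$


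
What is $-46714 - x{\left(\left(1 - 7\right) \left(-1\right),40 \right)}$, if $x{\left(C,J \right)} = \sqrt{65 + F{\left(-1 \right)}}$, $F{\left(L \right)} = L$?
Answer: $-46722$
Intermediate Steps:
$x{\left(C,J \right)} = 8$ ($x{\left(C,J \right)} = \sqrt{65 - 1} = \sqrt{64} = 8$)
$-46714 - x{\left(\left(1 - 7\right) \left(-1\right),40 \right)} = -46714 - 8 = -46722$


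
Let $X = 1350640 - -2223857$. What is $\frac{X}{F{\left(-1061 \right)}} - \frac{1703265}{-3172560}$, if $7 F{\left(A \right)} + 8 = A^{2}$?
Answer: $\frac{5419968731279}{238092802352} \approx 22.764$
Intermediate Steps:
$X = 3574497$ ($X = 1350640 + 2223857 = 3574497$)
$F{\left(A \right)} = - \frac{8}{7} + \frac{A^{2}}{7}$
$\frac{X}{F{\left(-1061 \right)}} - \frac{1703265}{-3172560} = \frac{3574497}{- \frac{8}{7} + \frac{\left(-1061\right)^{2}}{7}} - \frac{1703265}{-3172560} = \frac{3574497}{- \frac{8}{7} + \frac{1}{7} \cdot 1125721} - - \frac{113551}{211504} = \frac{3574497}{- \frac{8}{7} + \frac{1125721}{7}} + \frac{113551}{211504} = \frac{3574497}{\frac{1125713}{7}} + \frac{113551}{211504} = 3574497 \cdot \frac{7}{1125713} + \frac{113551}{211504} = \frac{25021479}{1125713} + \frac{113551}{211504} = \frac{5419968731279}{238092802352}$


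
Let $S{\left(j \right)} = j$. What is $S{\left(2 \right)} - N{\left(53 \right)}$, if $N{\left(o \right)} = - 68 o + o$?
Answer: $3553$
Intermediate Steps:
$N{\left(o \right)} = - 67 o$
$S{\left(2 \right)} - N{\left(53 \right)} = 2 - \left(-67\right) 53 = 2 - -3551 = 2 + 3551 = 3553$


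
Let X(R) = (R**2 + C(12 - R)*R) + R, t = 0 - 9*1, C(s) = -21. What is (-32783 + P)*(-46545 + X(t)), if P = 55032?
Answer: -1029772716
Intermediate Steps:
t = -9 (t = 0 - 9 = -9)
X(R) = R**2 - 20*R (X(R) = (R**2 - 21*R) + R = R**2 - 20*R)
(-32783 + P)*(-46545 + X(t)) = (-32783 + 55032)*(-46545 - 9*(-20 - 9)) = 22249*(-46545 - 9*(-29)) = 22249*(-46545 + 261) = 22249*(-46284) = -1029772716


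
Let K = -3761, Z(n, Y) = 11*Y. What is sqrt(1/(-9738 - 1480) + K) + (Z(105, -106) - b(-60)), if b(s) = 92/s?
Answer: -17467/15 + I*sqrt(473297504982)/11218 ≈ -1164.5 + 61.327*I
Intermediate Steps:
sqrt(1/(-9738 - 1480) + K) + (Z(105, -106) - b(-60)) = sqrt(1/(-9738 - 1480) - 3761) + (11*(-106) - 92/(-60)) = sqrt(1/(-11218) - 3761) + (-1166 - 92*(-1)/60) = sqrt(-1/11218 - 3761) + (-1166 - 1*(-23/15)) = sqrt(-42190899/11218) + (-1166 + 23/15) = I*sqrt(473297504982)/11218 - 17467/15 = -17467/15 + I*sqrt(473297504982)/11218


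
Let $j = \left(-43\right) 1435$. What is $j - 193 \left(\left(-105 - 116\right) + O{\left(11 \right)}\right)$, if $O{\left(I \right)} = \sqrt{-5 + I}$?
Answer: $-19052 - 193 \sqrt{6} \approx -19525.0$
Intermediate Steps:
$j = -61705$
$j - 193 \left(\left(-105 - 116\right) + O{\left(11 \right)}\right) = -61705 - 193 \left(\left(-105 - 116\right) + \sqrt{-5 + 11}\right) = -61705 - 193 \left(\left(-105 - 116\right) + \sqrt{6}\right) = -61705 - 193 \left(-221 + \sqrt{6}\right) = -61705 - \left(-42653 + 193 \sqrt{6}\right) = -61705 + \left(42653 - 193 \sqrt{6}\right) = -19052 - 193 \sqrt{6}$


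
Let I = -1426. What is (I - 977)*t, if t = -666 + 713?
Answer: -112941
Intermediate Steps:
t = 47
(I - 977)*t = (-1426 - 977)*47 = -2403*47 = -112941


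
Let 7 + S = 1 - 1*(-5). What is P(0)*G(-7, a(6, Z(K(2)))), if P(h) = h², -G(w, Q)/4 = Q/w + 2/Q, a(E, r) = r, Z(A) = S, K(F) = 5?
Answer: 0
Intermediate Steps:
S = -1 (S = -7 + (1 - 1*(-5)) = -7 + (1 + 5) = -7 + 6 = -1)
Z(A) = -1
G(w, Q) = -8/Q - 4*Q/w (G(w, Q) = -4*(Q/w + 2/Q) = -4*(2/Q + Q/w) = -8/Q - 4*Q/w)
P(0)*G(-7, a(6, Z(K(2)))) = 0²*(-8/(-1) - 4*(-1)/(-7)) = 0*(-8*(-1) - 4*(-1)*(-⅐)) = 0*(8 - 4/7) = 0*(52/7) = 0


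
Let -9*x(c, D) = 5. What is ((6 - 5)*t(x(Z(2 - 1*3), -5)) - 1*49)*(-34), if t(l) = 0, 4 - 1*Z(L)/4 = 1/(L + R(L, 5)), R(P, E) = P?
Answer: 1666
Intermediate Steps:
Z(L) = 16 - 2/L (Z(L) = 16 - 4/(L + L) = 16 - 4*1/(2*L) = 16 - 2/L)
x(c, D) = -5/9 (x(c, D) = -1/9*5 = -5/9)
((6 - 5)*t(x(Z(2 - 1*3), -5)) - 1*49)*(-34) = ((6 - 5)*0 - 1*49)*(-34) = (1*0 - 49)*(-34) = (0 - 49)*(-34) = -49*(-34) = 1666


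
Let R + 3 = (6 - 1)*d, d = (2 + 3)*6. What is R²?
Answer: 21609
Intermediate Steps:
d = 30 (d = 5*6 = 30)
R = 147 (R = -3 + (6 - 1)*30 = -3 + 5*30 = -3 + 150 = 147)
R² = 147² = 21609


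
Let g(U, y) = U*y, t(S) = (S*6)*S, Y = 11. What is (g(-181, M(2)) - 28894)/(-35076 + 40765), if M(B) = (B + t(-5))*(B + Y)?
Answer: -386550/5689 ≈ -67.947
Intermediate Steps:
t(S) = 6*S**2 (t(S) = (6*S)*S = 6*S**2)
M(B) = (11 + B)*(150 + B) (M(B) = (B + 6*(-5)**2)*(B + 11) = (B + 6*25)*(11 + B) = (B + 150)*(11 + B) = (150 + B)*(11 + B) = (11 + B)*(150 + B))
(g(-181, M(2)) - 28894)/(-35076 + 40765) = (-181*(1650 + 2**2 + 161*2) - 28894)/(-35076 + 40765) = (-181*(1650 + 4 + 322) - 28894)/5689 = (-181*1976 - 28894)*(1/5689) = (-357656 - 28894)*(1/5689) = -386550*1/5689 = -386550/5689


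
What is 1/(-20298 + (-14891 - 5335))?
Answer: -1/40524 ≈ -2.4677e-5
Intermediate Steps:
1/(-20298 + (-14891 - 5335)) = 1/(-20298 - 20226) = 1/(-40524) = -1/40524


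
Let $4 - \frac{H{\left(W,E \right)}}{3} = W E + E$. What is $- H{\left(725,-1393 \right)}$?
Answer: $-3033966$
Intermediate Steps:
$H{\left(W,E \right)} = 12 - 3 E - 3 E W$ ($H{\left(W,E \right)} = 12 - 3 \left(W E + E\right) = 12 - 3 \left(E W + E\right) = 12 - 3 \left(E + E W\right) = 12 - \left(3 E + 3 E W\right) = 12 - 3 E - 3 E W$)
$- H{\left(725,-1393 \right)} = - (12 - -4179 - \left(-4179\right) 725) = - (12 + 4179 + 3029775) = \left(-1\right) 3033966 = -3033966$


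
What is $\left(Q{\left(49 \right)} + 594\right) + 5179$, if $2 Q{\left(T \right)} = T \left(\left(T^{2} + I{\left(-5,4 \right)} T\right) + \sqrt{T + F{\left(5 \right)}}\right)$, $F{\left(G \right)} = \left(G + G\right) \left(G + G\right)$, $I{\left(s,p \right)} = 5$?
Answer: $70600 + \frac{49 \sqrt{149}}{2} \approx 70899.0$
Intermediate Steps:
$F{\left(G \right)} = 4 G^{2}$ ($F{\left(G \right)} = 2 G 2 G = 4 G^{2}$)
$Q{\left(T \right)} = \frac{T \left(T^{2} + \sqrt{100 + T} + 5 T\right)}{2}$ ($Q{\left(T \right)} = \frac{T \left(\left(T^{2} + 5 T\right) + \sqrt{T + 4 \cdot 5^{2}}\right)}{2} = \frac{T \left(\left(T^{2} + 5 T\right) + \sqrt{T + 4 \cdot 25}\right)}{2} = \frac{T \left(\left(T^{2} + 5 T\right) + \sqrt{T + 100}\right)}{2} = \frac{T \left(\left(T^{2} + 5 T\right) + \sqrt{100 + T}\right)}{2} = \frac{T \left(T^{2} + \sqrt{100 + T} + 5 T\right)}{2}$)
$\left(Q{\left(49 \right)} + 594\right) + 5179 = \left(\frac{1}{2} \cdot 49 \left(49^{2} + \sqrt{100 + 49} + 5 \cdot 49\right) + 594\right) + 5179 = \left(\frac{1}{2} \cdot 49 \left(2401 + \sqrt{149} + 245\right) + 594\right) + 5179 = \left(\frac{1}{2} \cdot 49 \left(2646 + \sqrt{149}\right) + 594\right) + 5179 = \left(\left(64827 + \frac{49 \sqrt{149}}{2}\right) + 594\right) + 5179 = \left(65421 + \frac{49 \sqrt{149}}{2}\right) + 5179 = 70600 + \frac{49 \sqrt{149}}{2}$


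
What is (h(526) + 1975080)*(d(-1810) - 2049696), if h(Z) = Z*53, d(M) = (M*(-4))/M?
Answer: -4105463012600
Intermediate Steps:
d(M) = -4 (d(M) = (-4*M)/M = -4)
h(Z) = 53*Z
(h(526) + 1975080)*(d(-1810) - 2049696) = (53*526 + 1975080)*(-4 - 2049696) = (27878 + 1975080)*(-2049700) = 2002958*(-2049700) = -4105463012600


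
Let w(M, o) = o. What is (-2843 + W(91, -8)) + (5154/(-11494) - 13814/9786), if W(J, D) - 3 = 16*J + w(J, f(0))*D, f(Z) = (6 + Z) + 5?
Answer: -5920721186/4017153 ≈ -1473.9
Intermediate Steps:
f(Z) = 11 + Z
W(J, D) = 3 + 11*D + 16*J (W(J, D) = 3 + (16*J + (11 + 0)*D) = 3 + (16*J + 11*D) = 3 + (11*D + 16*J) = 3 + 11*D + 16*J)
(-2843 + W(91, -8)) + (5154/(-11494) - 13814/9786) = (-2843 + (3 + 11*(-8) + 16*91)) + (5154/(-11494) - 13814/9786) = (-2843 + (3 - 88 + 1456)) + (5154*(-1/11494) - 13814*1/9786) = (-2843 + 1371) + (-2577/5747 - 6907/4893) = -1472 - 7471970/4017153 = -5920721186/4017153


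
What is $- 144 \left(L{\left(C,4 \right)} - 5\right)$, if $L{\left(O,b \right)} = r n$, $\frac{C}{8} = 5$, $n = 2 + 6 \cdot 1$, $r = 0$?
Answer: $720$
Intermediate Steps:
$n = 8$ ($n = 2 + 6 = 8$)
$C = 40$ ($C = 8 \cdot 5 = 40$)
$L{\left(O,b \right)} = 0$ ($L{\left(O,b \right)} = 0 \cdot 8 = 0$)
$- 144 \left(L{\left(C,4 \right)} - 5\right) = - 144 \left(0 - 5\right) = \left(-144\right) \left(-5\right) = 720$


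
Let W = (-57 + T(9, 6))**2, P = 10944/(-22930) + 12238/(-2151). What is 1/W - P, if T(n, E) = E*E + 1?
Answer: 12171247603/1972897200 ≈ 6.1692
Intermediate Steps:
T(n, E) = 1 + E**2 (T(n, E) = E**2 + 1 = 1 + E**2)
P = -152078942/24661215 (P = 10944*(-1/22930) + 12238*(-1/2151) = -5472/11465 - 12238/2151 = -152078942/24661215 ≈ -6.1667)
W = 400 (W = (-57 + (1 + 6**2))**2 = (-57 + (1 + 36))**2 = (-57 + 37)**2 = (-20)**2 = 400)
1/W - P = 1/400 - 1*(-152078942/24661215) = 1/400 + 152078942/24661215 = 12171247603/1972897200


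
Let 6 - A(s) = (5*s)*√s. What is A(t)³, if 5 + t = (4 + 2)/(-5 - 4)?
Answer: (54 + 85*I*√51)³/729 ≈ -81667.0 - 2.9954e+5*I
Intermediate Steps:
t = -17/3 (t = -5 + (4 + 2)/(-5 - 4) = -5 + 6/(-9) = -5 + 6*(-⅑) = -5 - ⅔ = -17/3 ≈ -5.6667)
A(s) = 6 - 5*s^(3/2) (A(s) = 6 - 5*s*√s = 6 - 5*s^(3/2))
A(t)³ = (6 - (-85)*I*√51/9)³ = (6 + 85*I*√51/9)³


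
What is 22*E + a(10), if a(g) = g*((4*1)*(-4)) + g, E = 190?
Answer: 4030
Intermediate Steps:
a(g) = -15*g (a(g) = g*(4*(-4)) + g = g*(-16) + g = -16*g + g = -15*g)
22*E + a(10) = 22*190 - 15*10 = 4180 - 150 = 4030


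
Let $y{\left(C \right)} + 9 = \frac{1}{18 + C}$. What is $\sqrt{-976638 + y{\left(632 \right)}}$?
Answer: $\frac{i \sqrt{16505334274}}{130} \approx 988.25 i$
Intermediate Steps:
$y{\left(C \right)} = -9 + \frac{1}{18 + C}$
$\sqrt{-976638 + y{\left(632 \right)}} = \sqrt{-976638 + \frac{-161 - 5688}{18 + 632}} = \sqrt{-976638 + \frac{-161 - 5688}{650}} = \sqrt{-976638 + \frac{1}{650} \left(-5849\right)} = \sqrt{-976638 - \frac{5849}{650}} = \sqrt{- \frac{634820549}{650}} = \frac{i \sqrt{16505334274}}{130}$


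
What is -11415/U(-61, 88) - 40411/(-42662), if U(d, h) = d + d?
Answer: 122979218/1301191 ≈ 94.513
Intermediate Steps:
U(d, h) = 2*d
-11415/U(-61, 88) - 40411/(-42662) = -11415/(2*(-61)) - 40411/(-42662) = -11415/(-122) - 40411*(-1/42662) = -11415*(-1/122) + 40411/42662 = 11415/122 + 40411/42662 = 122979218/1301191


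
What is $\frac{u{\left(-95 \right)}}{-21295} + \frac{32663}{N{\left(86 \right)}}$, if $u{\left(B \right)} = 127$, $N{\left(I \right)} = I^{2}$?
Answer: $\frac{694619293}{157497820} \approx 4.4103$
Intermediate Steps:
$\frac{u{\left(-95 \right)}}{-21295} + \frac{32663}{N{\left(86 \right)}} = \frac{127}{-21295} + \frac{32663}{86^{2}} = 127 \left(- \frac{1}{21295}\right) + \frac{32663}{7396} = - \frac{127}{21295} + 32663 \cdot \frac{1}{7396} = - \frac{127}{21295} + \frac{32663}{7396} = \frac{694619293}{157497820}$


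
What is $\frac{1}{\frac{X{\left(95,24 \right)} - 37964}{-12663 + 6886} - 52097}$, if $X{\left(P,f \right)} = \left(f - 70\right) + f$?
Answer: $- \frac{5777}{300926383} \approx -1.9197 \cdot 10^{-5}$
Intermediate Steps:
$X{\left(P,f \right)} = -70 + 2 f$ ($X{\left(P,f \right)} = \left(-70 + f\right) + f = -70 + 2 f$)
$\frac{1}{\frac{X{\left(95,24 \right)} - 37964}{-12663 + 6886} - 52097} = \frac{1}{\frac{\left(-70 + 2 \cdot 24\right) - 37964}{-12663 + 6886} - 52097} = \frac{1}{\frac{\left(-70 + 48\right) - 37964}{-5777} - 52097} = \frac{1}{\left(-22 - 37964\right) \left(- \frac{1}{5777}\right) - 52097} = \frac{1}{\left(-37986\right) \left(- \frac{1}{5777}\right) - 52097} = \frac{1}{\frac{37986}{5777} - 52097} = \frac{1}{- \frac{300926383}{5777}} = - \frac{5777}{300926383}$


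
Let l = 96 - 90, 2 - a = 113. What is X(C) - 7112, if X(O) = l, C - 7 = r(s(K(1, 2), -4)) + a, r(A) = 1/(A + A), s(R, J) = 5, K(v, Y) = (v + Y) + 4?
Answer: -7106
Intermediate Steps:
a = -111 (a = 2 - 1*113 = 2 - 113 = -111)
K(v, Y) = 4 + Y + v (K(v, Y) = (Y + v) + 4 = 4 + Y + v)
r(A) = 1/(2*A)
C = -1039/10 (C = 7 + ((½)/5 - 111) = 7 + ((½)*(⅕) - 111) = 7 + (⅒ - 111) = 7 - 1109/10 = -1039/10 ≈ -103.90)
l = 6
X(O) = 6
X(C) - 7112 = 6 - 7112 = -7106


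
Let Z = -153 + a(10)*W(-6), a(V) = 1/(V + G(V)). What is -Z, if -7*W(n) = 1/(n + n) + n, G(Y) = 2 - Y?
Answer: 25631/168 ≈ 152.57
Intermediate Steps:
W(n) = -n/7 - 1/(14*n) (W(n) = -(1/(n + n) + n)/7 = -(1/(2*n) + n)/7 = -(n + 1/(2*n))/7 = -n/7 - 1/(14*n))
a(V) = ½ (a(V) = 1/(V + (2 - V)) = 1/2 = ½)
Z = -25631/168 (Z = -153 + (-⅐*(-6) - 1/14/(-6))/2 = -153 + (6/7 - 1/14*(-⅙))/2 = -153 + (6/7 + 1/84)/2 = -153 + (½)*(73/84) = -153 + 73/168 = -25631/168 ≈ -152.57)
-Z = -1*(-25631/168) = 25631/168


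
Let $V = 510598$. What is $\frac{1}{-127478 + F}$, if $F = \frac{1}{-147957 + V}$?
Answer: $- \frac{362641}{46228749397} \approx -7.8445 \cdot 10^{-6}$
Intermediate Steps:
$F = \frac{1}{362641}$ ($F = \frac{1}{-147957 + 510598} = \frac{1}{362641} \approx 2.7575 \cdot 10^{-6}$)
$\frac{1}{-127478 + F} = \frac{1}{-127478 + \frac{1}{362641}} = \frac{1}{- \frac{46228749397}{362641}} = - \frac{362641}{46228749397}$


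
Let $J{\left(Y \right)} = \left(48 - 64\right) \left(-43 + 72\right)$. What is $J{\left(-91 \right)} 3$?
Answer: $-1392$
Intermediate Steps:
$J{\left(Y \right)} = -464$ ($J{\left(Y \right)} = \left(-16\right) 29 = -464$)
$J{\left(-91 \right)} 3 = \left(-464\right) 3 = -1392$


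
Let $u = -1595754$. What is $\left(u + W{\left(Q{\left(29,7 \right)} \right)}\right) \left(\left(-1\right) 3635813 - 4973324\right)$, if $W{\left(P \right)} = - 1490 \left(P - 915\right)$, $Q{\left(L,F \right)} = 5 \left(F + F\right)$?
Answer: $2898730864448$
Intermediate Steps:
$Q{\left(L,F \right)} = 10 F$ ($Q{\left(L,F \right)} = 5 \cdot 2 F = 10 F$)
$W{\left(P \right)} = 1363350 - 1490 P$ ($W{\left(P \right)} = - 1490 \left(P - 915\right) = - 1490 \left(-915 + P\right) = 1363350 - 1490 P$)
$\left(u + W{\left(Q{\left(29,7 \right)} \right)}\right) \left(\left(-1\right) 3635813 - 4973324\right) = \left(-1595754 + \left(1363350 - 1490 \cdot 10 \cdot 7\right)\right) \left(\left(-1\right) 3635813 - 4973324\right) = \left(-1595754 + \left(1363350 - 104300\right)\right) \left(-3635813 - 4973324\right) = \left(-1595754 + \left(1363350 - 104300\right)\right) \left(-8609137\right) = \left(-1595754 + 1259050\right) \left(-8609137\right) = \left(-336704\right) \left(-8609137\right) = 2898730864448$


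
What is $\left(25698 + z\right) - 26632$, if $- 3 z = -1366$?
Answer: $- \frac{1436}{3} \approx -478.67$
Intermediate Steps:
$z = \frac{1366}{3}$ ($z = \left(- \frac{1}{3}\right) \left(-1366\right) = \frac{1366}{3} \approx 455.33$)
$\left(25698 + z\right) - 26632 = \left(25698 + \frac{1366}{3}\right) - 26632 = \frac{78460}{3} - 26632 = - \frac{1436}{3}$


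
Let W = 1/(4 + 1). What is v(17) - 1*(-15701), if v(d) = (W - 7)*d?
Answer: 77927/5 ≈ 15585.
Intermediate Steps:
W = 1/5 ≈ 0.20000
v(d) = -34*d/5 (v(d) = (1/5 - 7)*d = -34*d/5)
v(17) - 1*(-15701) = -34/5*17 - 1*(-15701) = -578/5 + 15701 = 77927/5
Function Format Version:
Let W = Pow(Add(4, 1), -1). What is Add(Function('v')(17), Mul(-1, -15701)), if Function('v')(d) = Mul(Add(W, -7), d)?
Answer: Rational(77927, 5) ≈ 15585.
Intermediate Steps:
W = Rational(1, 5) (W = Pow(5, -1) = Rational(1, 5) ≈ 0.20000)
Function('v')(d) = Mul(Rational(-34, 5), d) (Function('v')(d) = Mul(Add(Rational(1, 5), -7), d) = Mul(Rational(-34, 5), d))
Add(Function('v')(17), Mul(-1, -15701)) = Add(Mul(Rational(-34, 5), 17), Mul(-1, -15701)) = Add(Rational(-578, 5), 15701) = Rational(77927, 5)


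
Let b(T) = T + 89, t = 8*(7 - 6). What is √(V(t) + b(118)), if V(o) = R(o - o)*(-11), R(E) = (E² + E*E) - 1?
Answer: √218 ≈ 14.765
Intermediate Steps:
t = 8 (t = 8*1 = 8)
b(T) = 89 + T
R(E) = -1 + 2*E² (R(E) = (E² + E²) - 1 = 2*E² - 1 = -1 + 2*E²)
V(o) = 11 (V(o) = (-1 + 2*(o - o)²)*(-11) = (-1 + 2*0²)*(-11) = (-1 + 2*0)*(-11) = (-1 + 0)*(-11) = -1*(-11) = 11)
√(V(t) + b(118)) = √(11 + (89 + 118)) = √(11 + 207) = √218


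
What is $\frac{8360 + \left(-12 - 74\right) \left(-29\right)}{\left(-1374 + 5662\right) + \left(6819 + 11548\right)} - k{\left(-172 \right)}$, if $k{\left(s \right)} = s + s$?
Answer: $\frac{7804174}{22655} \approx 344.48$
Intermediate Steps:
$k{\left(s \right)} = 2 s$
$\frac{8360 + \left(-12 - 74\right) \left(-29\right)}{\left(-1374 + 5662\right) + \left(6819 + 11548\right)} - k{\left(-172 \right)} = \frac{8360 + \left(-12 - 74\right) \left(-29\right)}{\left(-1374 + 5662\right) + \left(6819 + 11548\right)} - 2 \left(-172\right) = \frac{8360 - -2494}{4288 + 18367} - -344 = \frac{8360 + 2494}{22655} + 344 = 10854 \cdot \frac{1}{22655} + 344 = \frac{10854}{22655} + 344 = \frac{7804174}{22655}$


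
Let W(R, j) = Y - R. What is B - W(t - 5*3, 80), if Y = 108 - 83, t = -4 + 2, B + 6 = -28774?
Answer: -28822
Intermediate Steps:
B = -28780 (B = -6 - 28774 = -28780)
t = -2
Y = 25
W(R, j) = 25 - R
B - W(t - 5*3, 80) = -28780 - (25 - (-2 - 5*3)) = -28780 - (25 - (-2 - 15)) = -28780 - (25 - 1*(-17)) = -28780 - (25 + 17) = -28780 - 1*42 = -28780 - 42 = -28822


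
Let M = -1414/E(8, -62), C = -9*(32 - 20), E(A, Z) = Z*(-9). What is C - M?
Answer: -29425/279 ≈ -105.47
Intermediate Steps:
E(A, Z) = -9*Z
C = -108 (C = -9*12 = -108)
M = -707/279 (M = -1414/((-9*(-62))) = -1414/558 = -1414*1/558 = -707/279 ≈ -2.5340)
C - M = -108 - 1*(-707/279) = -108 + 707/279 = -29425/279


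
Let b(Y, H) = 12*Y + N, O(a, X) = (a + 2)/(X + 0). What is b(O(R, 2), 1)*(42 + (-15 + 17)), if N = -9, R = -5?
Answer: -1188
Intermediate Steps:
O(a, X) = (2 + a)/X
b(Y, H) = -9 + 12*Y (b(Y, H) = 12*Y - 9 = -9 + 12*Y)
b(O(R, 2), 1)*(42 + (-15 + 17)) = (-9 + 12*((2 - 5)/2))*(42 + (-15 + 17)) = (-9 + 12*((½)*(-3)))*(42 + 2) = (-9 + 12*(-3/2))*44 = (-9 - 18)*44 = -27*44 = -1188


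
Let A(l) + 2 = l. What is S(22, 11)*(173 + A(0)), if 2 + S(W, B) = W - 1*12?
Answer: 1368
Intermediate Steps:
A(l) = -2 + l
S(W, B) = -14 + W (S(W, B) = -2 + (W - 1*12) = -2 + (W - 12) = -2 + (-12 + W) = -14 + W)
S(22, 11)*(173 + A(0)) = (-14 + 22)*(173 + (-2 + 0)) = 8*(173 - 2) = 8*171 = 1368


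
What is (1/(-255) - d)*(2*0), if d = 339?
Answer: 0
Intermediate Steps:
(1/(-255) - d)*(2*0) = (1/(-255) - 1*339)*(2*0) = (-1/255 - 339)*0 = -86446/255*0 = 0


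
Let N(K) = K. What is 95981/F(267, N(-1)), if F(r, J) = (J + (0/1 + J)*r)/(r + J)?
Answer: -12765473/134 ≈ -95265.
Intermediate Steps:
F(r, J) = (J + J*r)/(J + r) (F(r, J) = (J + (0*1 + J)*r)/(J + r) = (J + (0 + J)*r)/(J + r) = (J + J*r)/(J + r))
95981/F(267, N(-1)) = 95981/((-(1 + 267)/(-1 + 267))) = 95981/((-1*268/266)) = 95981/((-1*1/266*268)) = 95981/(-134/133) = 95981*(-133/134) = -12765473/134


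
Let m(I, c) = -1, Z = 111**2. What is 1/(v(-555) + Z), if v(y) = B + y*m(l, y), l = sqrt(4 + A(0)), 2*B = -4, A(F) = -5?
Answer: 1/12874 ≈ 7.7676e-5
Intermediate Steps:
B = -2 (B = (1/2)*(-4) = -2)
l = I (l = sqrt(4 - 5) = sqrt(-1) = I ≈ 1.0*I)
Z = 12321
v(y) = -2 - y (v(y) = -2 + y*(-1) = -2 - y)
1/(v(-555) + Z) = 1/((-2 - 1*(-555)) + 12321) = 1/((-2 + 555) + 12321) = 1/(553 + 12321) = 1/12874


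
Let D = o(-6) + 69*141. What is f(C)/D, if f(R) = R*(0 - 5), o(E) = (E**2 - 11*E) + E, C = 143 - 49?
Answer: -94/1965 ≈ -0.047837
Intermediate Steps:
C = 94
o(E) = E**2 - 10*E
D = 9825 (D = -6*(-10 - 6) + 69*141 = -6*(-16) + 9729 = 96 + 9729 = 9825)
f(R) = -5*R (f(R) = R*(-5) = -5*R)
f(C)/D = -5*94/9825 = -470*1/9825 = -94/1965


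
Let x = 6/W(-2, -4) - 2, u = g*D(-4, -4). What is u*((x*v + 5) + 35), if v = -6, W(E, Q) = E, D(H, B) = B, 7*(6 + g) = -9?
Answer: 2040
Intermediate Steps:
g = -51/7 (g = -6 + (⅐)*(-9) = -6 - 9/7 = -51/7 ≈ -7.2857)
u = 204/7 (u = -51/7*(-4) = 204/7 ≈ 29.143)
x = -5 (x = 6/(-2) - 2 = 6*(-½) - 2 = -3 - 2 = -5)
u*((x*v + 5) + 35) = 204*((-5*(-6) + 5) + 35)/7 = 204*((30 + 5) + 35)/7 = 204*(35 + 35)/7 = (204/7)*70 = 2040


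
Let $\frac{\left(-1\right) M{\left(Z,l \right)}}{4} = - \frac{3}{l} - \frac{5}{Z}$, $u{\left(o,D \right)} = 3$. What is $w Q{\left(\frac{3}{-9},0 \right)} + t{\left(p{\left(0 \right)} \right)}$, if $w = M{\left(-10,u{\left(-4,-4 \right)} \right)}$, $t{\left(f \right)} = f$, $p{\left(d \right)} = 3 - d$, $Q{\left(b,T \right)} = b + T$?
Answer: $\frac{7}{3} \approx 2.3333$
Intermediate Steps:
$Q{\left(b,T \right)} = T + b$
$M{\left(Z,l \right)} = \frac{12}{l} + \frac{20}{Z}$ ($M{\left(Z,l \right)} = - 4 \left(- \frac{3}{l} - \frac{5}{Z}\right) = - 4 \left(- \frac{5}{Z} - \frac{3}{l}\right) = \frac{12}{l} + \frac{20}{Z}$)
$w = 2$ ($w = \frac{12}{3} + \frac{20}{-10} = 12 \cdot \frac{1}{3} + 20 \left(- \frac{1}{10}\right) = 4 - 2 = 2$)
$w Q{\left(\frac{3}{-9},0 \right)} + t{\left(p{\left(0 \right)} \right)} = 2 \left(0 + \frac{3}{-9}\right) + \left(3 - 0\right) = 2 \left(0 + 3 \left(- \frac{1}{9}\right)\right) + \left(3 + 0\right) = 2 \left(0 - \frac{1}{3}\right) + 3 = 2 \left(- \frac{1}{3}\right) + 3 = - \frac{2}{3} + 3 = \frac{7}{3}$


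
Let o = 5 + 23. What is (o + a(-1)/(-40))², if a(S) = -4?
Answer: 78961/100 ≈ 789.61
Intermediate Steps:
o = 28
(o + a(-1)/(-40))² = (28 - 4/(-40))² = (28 - 4*(-1/40))² = (28 + ⅒)² = (281/10)² = 78961/100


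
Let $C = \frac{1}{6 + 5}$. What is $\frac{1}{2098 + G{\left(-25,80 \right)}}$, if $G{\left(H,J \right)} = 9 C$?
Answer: $\frac{11}{23087} \approx 0.00047646$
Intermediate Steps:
$C = \frac{1}{11} \approx 0.090909$
$G{\left(H,J \right)} = \frac{9}{11}$ ($G{\left(H,J \right)} = 9 \cdot \frac{1}{11} = \frac{9}{11}$)
$\frac{1}{2098 + G{\left(-25,80 \right)}} = \frac{1}{2098 + \frac{9}{11}} = \frac{1}{\frac{23087}{11}} = \frac{11}{23087}$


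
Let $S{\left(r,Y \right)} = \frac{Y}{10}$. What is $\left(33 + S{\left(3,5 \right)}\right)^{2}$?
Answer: $\frac{4489}{4} \approx 1122.3$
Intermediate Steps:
$S{\left(r,Y \right)} = \frac{Y}{10}$ ($S{\left(r,Y \right)} = Y \frac{1}{10} = \frac{Y}{10}$)
$\left(33 + S{\left(3,5 \right)}\right)^{2} = \left(33 + \frac{1}{10} \cdot 5\right)^{2} = \left(33 + \frac{1}{2}\right)^{2} = \left(\frac{67}{2}\right)^{2} = \frac{4489}{4}$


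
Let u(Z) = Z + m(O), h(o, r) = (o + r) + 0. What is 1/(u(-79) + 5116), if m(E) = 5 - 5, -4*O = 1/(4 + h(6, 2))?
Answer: 1/5037 ≈ 0.00019853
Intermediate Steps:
h(o, r) = o + r
O = -1/48 (O = -1/(4*(4 + (6 + 2))) = -1/(4*(4 + 8)) = -¼/12 = -¼*1/12 = -1/48 ≈ -0.020833)
m(E) = 0
u(Z) = Z (u(Z) = Z + 0 = Z)
1/(u(-79) + 5116) = 1/(-79 + 5116) = 1/5037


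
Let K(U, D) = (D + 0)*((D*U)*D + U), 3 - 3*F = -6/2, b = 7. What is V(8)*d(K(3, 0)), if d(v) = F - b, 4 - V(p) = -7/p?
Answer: -195/8 ≈ -24.375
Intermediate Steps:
F = 2 (F = 1 - (-2)/2 = 1 - ⅓*(-3) = 1 + 1 = 2)
V(p) = 4 + 7/p (V(p) = 4 - (-7)/p = 4 + 7/p)
K(U, D) = D*(U + U*D²) (K(U, D) = D*(U*D² + U) = D*(U + U*D²))
d(v) = -5 (d(v) = 2 - 1*7 = 2 - 7 = -5)
V(8)*d(K(3, 0)) = (4 + 7/8)*(-5) = (39/8)*(-5) = -195/8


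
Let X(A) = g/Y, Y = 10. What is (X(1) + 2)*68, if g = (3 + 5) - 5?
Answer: 782/5 ≈ 156.40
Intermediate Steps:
g = 3 (g = 8 - 5 = 3)
X(A) = 3/10
(X(1) + 2)*68 = (3/10 + 2)*68 = (23/10)*68 = 782/5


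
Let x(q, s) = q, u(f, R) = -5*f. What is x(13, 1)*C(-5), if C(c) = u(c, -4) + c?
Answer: 260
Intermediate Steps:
C(c) = -4*c (C(c) = -5*c + c = -4*c)
x(13, 1)*C(-5) = 13*(-4*(-5)) = 13*20 = 260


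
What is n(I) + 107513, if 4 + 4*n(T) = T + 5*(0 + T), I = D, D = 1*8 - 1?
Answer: 215045/2 ≈ 1.0752e+5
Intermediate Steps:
D = 7 (D = 8 - 1 = 7)
I = 7
n(T) = -1 + 3*T/2 (n(T) = -1 + (T + 5*(0 + T))/4 = -1 + (T + 5*T)/4 = -1 + (6*T)/4 = -1 + 3*T/2)
n(I) + 107513 = (-1 + (3/2)*7) + 107513 = (-1 + 21/2) + 107513 = 19/2 + 107513 = 215045/2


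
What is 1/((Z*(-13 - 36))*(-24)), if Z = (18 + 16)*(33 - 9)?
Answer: 1/959616 ≈ 1.0421e-6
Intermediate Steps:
Z = 816 (Z = 34*24 = 816)
1/((Z*(-13 - 36))*(-24)) = 1/((816*(-13 - 36))*(-24)) = 1/((816*(-49))*(-24)) = 1/(-39984*(-24)) = 1/959616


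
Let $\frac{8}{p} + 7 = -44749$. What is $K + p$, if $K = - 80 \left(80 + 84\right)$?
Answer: $- \frac{146799682}{11189} \approx -13120.0$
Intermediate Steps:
$p = - \frac{2}{11189}$ ($p = \frac{8}{-7 - 44749} = \frac{8}{-44756} = 8 \left(- \frac{1}{44756}\right) = - \frac{2}{11189} \approx -0.00017875$)
$K = -13120$ ($K = \left(-80\right) 164 = -13120$)
$K + p = -13120 - \frac{2}{11189} = - \frac{146799682}{11189}$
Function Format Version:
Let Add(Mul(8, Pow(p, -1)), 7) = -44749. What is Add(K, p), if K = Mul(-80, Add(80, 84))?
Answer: Rational(-146799682, 11189) ≈ -13120.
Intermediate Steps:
p = Rational(-2, 11189) (p = Mul(8, Pow(Add(-7, -44749), -1)) = Mul(8, Pow(-44756, -1)) = Mul(8, Rational(-1, 44756)) = Rational(-2, 11189) ≈ -0.00017875)
K = -13120 (K = Mul(-80, 164) = -13120)
Add(K, p) = Add(-13120, Rational(-2, 11189)) = Rational(-146799682, 11189)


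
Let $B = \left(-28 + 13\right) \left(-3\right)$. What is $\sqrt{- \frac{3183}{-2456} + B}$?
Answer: $\frac{\sqrt{69813642}}{1228} \approx 6.8041$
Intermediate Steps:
$B = 45$ ($B = \left(-15\right) \left(-3\right) = 45$)
$\sqrt{- \frac{3183}{-2456} + B} = \sqrt{- \frac{3183}{-2456} + 45} = \sqrt{\left(-3183\right) \left(- \frac{1}{2456}\right) + 45} = \sqrt{\frac{3183}{2456} + 45} = \sqrt{\frac{113703}{2456}} = \frac{\sqrt{69813642}}{1228}$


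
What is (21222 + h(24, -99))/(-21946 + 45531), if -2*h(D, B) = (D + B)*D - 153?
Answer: 44397/47170 ≈ 0.94121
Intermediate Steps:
h(D, B) = 153/2 - D*(B + D)/2 (h(D, B) = -((D + B)*D - 153)/2 = -((B + D)*D - 153)/2 = -(D*(B + D) - 153)/2 = -(-153 + D*(B + D))/2 = 153/2 - D*(B + D)/2)
(21222 + h(24, -99))/(-21946 + 45531) = (21222 + (153/2 - ½*24² - ½*(-99)*24))/(-21946 + 45531) = (21222 + (153/2 - ½*576 + 1188))/23585 = (21222 + (153/2 - 288 + 1188))*(1/23585) = (21222 + 1953/2)*(1/23585) = (44397/2)*(1/23585) = 44397/47170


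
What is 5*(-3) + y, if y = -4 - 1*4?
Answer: -23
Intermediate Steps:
y = -8 (y = -4 - 4 = -8)
5*(-3) + y = 5*(-3) - 8 = -15 - 8 = -23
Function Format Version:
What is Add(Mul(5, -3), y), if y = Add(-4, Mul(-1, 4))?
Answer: -23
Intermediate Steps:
y = -8 (y = Add(-4, -4) = -8)
Add(Mul(5, -3), y) = Add(Mul(5, -3), -8) = Add(-15, -8) = -23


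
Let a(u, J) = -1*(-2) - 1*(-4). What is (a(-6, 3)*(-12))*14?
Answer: -1008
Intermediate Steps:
a(u, J) = 6 (a(u, J) = 2 + 4 = 6)
(a(-6, 3)*(-12))*14 = (6*(-12))*14 = -72*14 = -1008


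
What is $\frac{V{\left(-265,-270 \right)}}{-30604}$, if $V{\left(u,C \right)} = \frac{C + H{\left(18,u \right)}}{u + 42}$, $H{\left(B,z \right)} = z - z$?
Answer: $- \frac{135}{3412346} \approx -3.9562 \cdot 10^{-5}$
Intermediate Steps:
$H{\left(B,z \right)} = 0$
$V{\left(u,C \right)} = \frac{C}{42 + u}$ ($V{\left(u,C \right)} = \frac{C + 0}{u + 42} = \frac{C}{42 + u}$)
$\frac{V{\left(-265,-270 \right)}}{-30604} = \frac{\left(-270\right) \frac{1}{42 - 265}}{-30604} = - \frac{270}{-223} \left(- \frac{1}{30604}\right) = \left(-270\right) \left(- \frac{1}{223}\right) \left(- \frac{1}{30604}\right) = \frac{270}{223} \left(- \frac{1}{30604}\right) = - \frac{135}{3412346}$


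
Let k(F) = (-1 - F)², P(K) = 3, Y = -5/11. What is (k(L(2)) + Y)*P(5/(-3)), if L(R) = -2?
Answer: 18/11 ≈ 1.6364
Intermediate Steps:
Y = -5/11 (Y = -5*1/11 = -5/11 ≈ -0.45455)
(k(L(2)) + Y)*P(5/(-3)) = ((1 - 2)² - 5/11)*3 = ((-1)² - 5/11)*3 = (1 - 5/11)*3 = (6/11)*3 = 18/11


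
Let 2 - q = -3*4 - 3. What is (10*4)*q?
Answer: 680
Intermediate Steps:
q = 17 (q = 2 - (-3*4 - 3) = 2 - (-12 - 3) = 2 - 1*(-15) = 2 + 15 = 17)
(10*4)*q = (10*4)*17 = 40*17 = 680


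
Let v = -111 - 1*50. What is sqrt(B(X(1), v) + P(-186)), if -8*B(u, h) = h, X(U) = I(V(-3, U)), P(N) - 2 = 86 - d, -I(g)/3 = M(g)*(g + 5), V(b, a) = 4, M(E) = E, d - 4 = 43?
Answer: sqrt(978)/4 ≈ 7.8182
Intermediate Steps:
d = 47 (d = 4 + 43 = 47)
v = -161 (v = -111 - 50 = -161)
I(g) = -3*g*(5 + g) (I(g) = -3*g*(g + 5) = -3*g*(5 + g))
P(N) = 41 (P(N) = 2 + (86 - 1*47) = 2 + (86 - 47) = 2 + 39 = 41)
X(U) = -108 (X(U) = -3*4*(5 + 4) = -3*4*9 = -108)
B(u, h) = -h/8
sqrt(B(X(1), v) + P(-186)) = sqrt(-1/8*(-161) + 41) = sqrt(161/8 + 41) = sqrt(489/8) = sqrt(978)/4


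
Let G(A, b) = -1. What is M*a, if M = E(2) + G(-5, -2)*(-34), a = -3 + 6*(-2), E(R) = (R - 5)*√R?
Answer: -510 + 45*√2 ≈ -446.36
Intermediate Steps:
E(R) = √R*(-5 + R) (E(R) = (-5 + R)*√R = √R*(-5 + R))
a = -15 (a = -3 - 12 = -15)
M = 34 - 3*√2 (M = √2*(-5 + 2) - 1*(-34) = √2*(-3) + 34 = -3*√2 + 34 = 34 - 3*√2 ≈ 29.757)
M*a = (34 - 3*√2)*(-15) = -510 + 45*√2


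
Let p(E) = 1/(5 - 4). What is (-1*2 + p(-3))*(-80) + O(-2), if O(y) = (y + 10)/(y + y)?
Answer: 78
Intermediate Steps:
p(E) = 1 (p(E) = 1/1 = 1)
O(y) = (10 + y)/(2*y) (O(y) = (10 + y)/((2*y)) = (10 + y)*(1/(2*y)) = (10 + y)/(2*y))
(-1*2 + p(-3))*(-80) + O(-2) = (-1*2 + 1)*(-80) + (½)*(10 - 2)/(-2) = (-2 + 1)*(-80) + (½)*(-½)*8 = -1*(-80) - 2 = 80 - 2 = 78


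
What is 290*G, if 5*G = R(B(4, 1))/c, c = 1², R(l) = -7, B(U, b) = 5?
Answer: -406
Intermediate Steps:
c = 1
G = -7/5 (G = (-7/1)/5 = (-7*1)/5 = (⅕)*(-7) = -7/5 ≈ -1.4000)
290*G = 290*(-7/5) = -406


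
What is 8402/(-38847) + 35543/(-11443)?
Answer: -1476883007/444526221 ≈ -3.3224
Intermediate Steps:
8402/(-38847) + 35543/(-11443) = 8402*(-1/38847) + 35543*(-1/11443) = -8402/38847 - 35543/11443 = -1476883007/444526221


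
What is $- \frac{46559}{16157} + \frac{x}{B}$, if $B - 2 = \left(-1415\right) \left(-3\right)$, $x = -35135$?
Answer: $- \frac{765412268}{68618779} \approx -11.155$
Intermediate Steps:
$B = 4247$ ($B = 2 - -4245 = 2 + 4245 = 4247$)
$- \frac{46559}{16157} + \frac{x}{B} = - \frac{46559}{16157} - \frac{35135}{4247} = - \frac{765412268}{68618779}$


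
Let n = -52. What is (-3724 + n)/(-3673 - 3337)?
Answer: 1888/3505 ≈ 0.53866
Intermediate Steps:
(-3724 + n)/(-3673 - 3337) = (-3724 - 52)/(-3673 - 3337) = -3776/(-7010) = -3776*(-1/7010) = 1888/3505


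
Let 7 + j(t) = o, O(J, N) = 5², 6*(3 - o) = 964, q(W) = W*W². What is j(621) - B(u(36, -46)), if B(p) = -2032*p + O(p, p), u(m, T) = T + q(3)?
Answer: -116393/3 ≈ -38798.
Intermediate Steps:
q(W) = W³
u(m, T) = 27 + T (u(m, T) = T + 3³ = T + 27 = 27 + T)
o = -473/3 (o = 3 - ⅙*964 = 3 - 482/3 = -473/3 ≈ -157.67)
O(J, N) = 25
j(t) = -494/3 (j(t) = -7 - 473/3 = -494/3)
B(p) = 25 - 2032*p (B(p) = -2032*p + 25 = 25 - 2032*p)
j(621) - B(u(36, -46)) = -494/3 - (25 - 2032*(27 - 46)) = -494/3 - (25 - 2032*(-19)) = -494/3 - (25 + 38608) = -494/3 - 1*38633 = -494/3 - 38633 = -116393/3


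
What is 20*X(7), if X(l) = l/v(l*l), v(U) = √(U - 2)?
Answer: 140*√47/47 ≈ 20.421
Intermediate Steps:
v(U) = √(-2 + U)
X(l) = l/√(-2 + l²) (X(l) = l/(√(-2 + l*l)) = l/(√(-2 + l²)) = l/√(-2 + l²))
20*X(7) = 20*(7/√(-2 + 7²)) = 20*(7/√(-2 + 49)) = 20*(7/√47) = 20*(7*(√47/47)) = 20*(7*√47/47) = 140*√47/47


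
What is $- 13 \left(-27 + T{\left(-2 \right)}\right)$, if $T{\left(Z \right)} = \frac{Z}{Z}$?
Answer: $338$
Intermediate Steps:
$T{\left(Z \right)} = 1$
$- 13 \left(-27 + T{\left(-2 \right)}\right) = - 13 \left(-27 + 1\right) = \left(-13\right) \left(-26\right) = 338$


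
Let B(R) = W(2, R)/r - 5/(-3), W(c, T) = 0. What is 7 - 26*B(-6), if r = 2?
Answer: -109/3 ≈ -36.333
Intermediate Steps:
B(R) = 5/3 (B(R) = 0/2 - 5/(-3) = 0*(1/2) - 5*(-1/3) = 0 + 5/3 = 5/3)
7 - 26*B(-6) = 7 - 26*5/3 = 7 - 130/3 = -109/3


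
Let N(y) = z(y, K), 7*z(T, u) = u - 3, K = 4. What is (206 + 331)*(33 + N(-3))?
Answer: 124584/7 ≈ 17798.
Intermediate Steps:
z(T, u) = -3/7 + u/7 (z(T, u) = (u - 3)/7 = (-3 + u)/7 = -3/7 + u/7)
N(y) = ⅐ (N(y) = -3/7 + (⅐)*4 = -3/7 + 4/7 = ⅐)
(206 + 331)*(33 + N(-3)) = (206 + 331)*(33 + ⅐) = 537*(232/7) = 124584/7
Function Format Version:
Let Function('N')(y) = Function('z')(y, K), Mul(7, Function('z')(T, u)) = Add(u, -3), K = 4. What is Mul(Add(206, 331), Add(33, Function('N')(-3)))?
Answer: Rational(124584, 7) ≈ 17798.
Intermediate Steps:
Function('z')(T, u) = Add(Rational(-3, 7), Mul(Rational(1, 7), u)) (Function('z')(T, u) = Mul(Rational(1, 7), Add(u, -3)) = Mul(Rational(1, 7), Add(-3, u)) = Add(Rational(-3, 7), Mul(Rational(1, 7), u)))
Function('N')(y) = Rational(1, 7) (Function('N')(y) = Add(Rational(-3, 7), Mul(Rational(1, 7), 4)) = Add(Rational(-3, 7), Rational(4, 7)) = Rational(1, 7))
Mul(Add(206, 331), Add(33, Function('N')(-3))) = Mul(Add(206, 331), Add(33, Rational(1, 7))) = Mul(537, Rational(232, 7)) = Rational(124584, 7)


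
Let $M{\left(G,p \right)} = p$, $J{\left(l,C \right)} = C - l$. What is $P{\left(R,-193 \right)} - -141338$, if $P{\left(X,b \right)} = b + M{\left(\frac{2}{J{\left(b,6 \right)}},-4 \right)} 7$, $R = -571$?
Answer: $141117$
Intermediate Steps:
$P{\left(X,b \right)} = -28 + b$ ($P{\left(X,b \right)} = b - 28 = -28 + b$)
$P{\left(R,-193 \right)} - -141338 = \left(-28 - 193\right) - -141338 = -221 + 141338 = 141117$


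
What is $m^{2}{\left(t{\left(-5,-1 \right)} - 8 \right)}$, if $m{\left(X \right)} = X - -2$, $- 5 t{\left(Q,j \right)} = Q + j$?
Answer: $\frac{576}{25} \approx 23.04$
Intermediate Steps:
$t{\left(Q,j \right)} = - \frac{Q}{5} - \frac{j}{5}$ ($t{\left(Q,j \right)} = - \frac{Q + j}{5} = - \frac{Q}{5} - \frac{j}{5}$)
$m{\left(X \right)} = 2 + X$ ($m{\left(X \right)} = X + 2 = 2 + X$)
$m^{2}{\left(t{\left(-5,-1 \right)} - 8 \right)} = \left(2 - \frac{34}{5}\right)^{2} = \left(- \frac{24}{5}\right)^{2} = \frac{576}{25}$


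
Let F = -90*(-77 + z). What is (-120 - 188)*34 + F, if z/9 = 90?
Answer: -76442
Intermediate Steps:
z = 810 (z = 9*90 = 810)
F = -65970 (F = -90*(-77 + 810) = -90*733 = -65970)
(-120 - 188)*34 + F = (-120 - 188)*34 - 65970 = -308*34 - 65970 = -10472 - 65970 = -76442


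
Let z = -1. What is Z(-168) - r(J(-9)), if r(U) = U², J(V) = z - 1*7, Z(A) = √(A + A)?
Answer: -64 + 4*I*√21 ≈ -64.0 + 18.33*I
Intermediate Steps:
Z(A) = √2*√A (Z(A) = √(2*A) = √2*√A)
J(V) = -8 (J(V) = -1 - 1*7 = -1 - 7 = -8)
Z(-168) - r(J(-9)) = √2*√(-168) - 1*(-8)² = √2*(2*I*√42) - 1*64 = 4*I*√21 - 64 = -64 + 4*I*√21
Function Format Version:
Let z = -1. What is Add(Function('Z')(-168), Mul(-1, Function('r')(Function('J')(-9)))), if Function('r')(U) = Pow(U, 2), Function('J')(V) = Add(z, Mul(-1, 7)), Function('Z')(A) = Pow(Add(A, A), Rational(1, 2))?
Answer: Add(-64, Mul(4, I, Pow(21, Rational(1, 2)))) ≈ Add(-64.000, Mul(18.330, I))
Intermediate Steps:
Function('Z')(A) = Mul(Pow(2, Rational(1, 2)), Pow(A, Rational(1, 2))) (Function('Z')(A) = Pow(Mul(2, A), Rational(1, 2)) = Mul(Pow(2, Rational(1, 2)), Pow(A, Rational(1, 2))))
Function('J')(V) = -8 (Function('J')(V) = Add(-1, Mul(-1, 7)) = Add(-1, -7) = -8)
Add(Function('Z')(-168), Mul(-1, Function('r')(Function('J')(-9)))) = Add(Mul(Pow(2, Rational(1, 2)), Pow(-168, Rational(1, 2))), Mul(-1, Pow(-8, 2))) = Add(Mul(Pow(2, Rational(1, 2)), Mul(2, I, Pow(42, Rational(1, 2)))), Mul(-1, 64)) = Add(Mul(4, I, Pow(21, Rational(1, 2))), -64) = Add(-64, Mul(4, I, Pow(21, Rational(1, 2))))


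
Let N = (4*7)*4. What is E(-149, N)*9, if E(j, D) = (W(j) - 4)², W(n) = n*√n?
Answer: -29771397 + 10728*I*√149 ≈ -2.9771e+7 + 1.3095e+5*I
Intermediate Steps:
W(n) = n^(3/2)
N = 112 (N = 28*4 = 112)
E(j, D) = (-4 + j^(3/2))² (E(j, D) = (j^(3/2) - 4)² = (-4 + j^(3/2))²)
E(-149, N)*9 = (-4 + (-149)^(3/2))²*9 = (-4 - 149*I*√149)²*9 = 9*(-4 - 149*I*√149)²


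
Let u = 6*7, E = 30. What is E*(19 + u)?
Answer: 1830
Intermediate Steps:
u = 42
E*(19 + u) = 30*(19 + 42) = 30*61 = 1830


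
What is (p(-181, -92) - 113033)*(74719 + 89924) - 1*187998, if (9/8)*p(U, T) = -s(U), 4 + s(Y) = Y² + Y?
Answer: -70133268299/3 ≈ -2.3378e+10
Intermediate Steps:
s(Y) = -4 + Y + Y² (s(Y) = -4 + (Y² + Y) = -4 + (Y + Y²) = -4 + Y + Y²)
p(U, T) = 32/9 - 8*U/9 - 8*U²/9 (p(U, T) = 8*(-(-4 + U + U²))/9 = 8*(4 - U - U²)/9 = 32/9 - 8*U/9 - 8*U²/9)
(p(-181, -92) - 113033)*(74719 + 89924) - 1*187998 = ((32/9 - 8/9*(-181) - 8/9*(-181)²) - 113033)*(74719 + 89924) - 1*187998 = ((32/9 + 1448/9 - 8/9*32761) - 113033)*164643 - 187998 = ((32/9 + 1448/9 - 262088/9) - 113033)*164643 - 187998 = (-260608/9 - 113033)*164643 - 187998 = -1277905/9*164643 - 187998 = -70132704305/3 - 187998 = -70133268299/3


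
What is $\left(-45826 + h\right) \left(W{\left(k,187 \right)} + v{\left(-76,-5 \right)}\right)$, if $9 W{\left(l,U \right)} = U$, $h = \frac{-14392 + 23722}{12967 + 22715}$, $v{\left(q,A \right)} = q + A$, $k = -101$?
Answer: $\frac{49236303838}{17841} \approx 2.7597 \cdot 10^{6}$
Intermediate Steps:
$v{\left(q,A \right)} = A + q$
$h = \frac{1555}{5947}$ ($h = \frac{9330}{35682} = 9330 \cdot \frac{1}{35682} = \frac{1555}{5947} \approx 0.26148$)
$W{\left(l,U \right)} = \frac{U}{9}$
$\left(-45826 + h\right) \left(W{\left(k,187 \right)} + v{\left(-76,-5 \right)}\right) = \left(-45826 + \frac{1555}{5947}\right) \left(\frac{1}{9} \cdot 187 - 81\right) = - \frac{272525667 \left(\frac{187}{9} - 81\right)}{5947} = \left(- \frac{272525667}{5947}\right) \left(- \frac{542}{9}\right) = \frac{49236303838}{17841}$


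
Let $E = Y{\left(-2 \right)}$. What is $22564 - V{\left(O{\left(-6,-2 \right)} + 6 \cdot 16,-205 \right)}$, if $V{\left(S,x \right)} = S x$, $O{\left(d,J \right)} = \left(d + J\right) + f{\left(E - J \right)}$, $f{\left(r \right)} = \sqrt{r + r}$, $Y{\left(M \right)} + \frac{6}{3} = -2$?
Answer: $40604 + 410 i \approx 40604.0 + 410.0 i$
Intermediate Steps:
$Y{\left(M \right)} = -4$ ($Y{\left(M \right)} = -2 - 2 = -4$)
$E = -4$
$f{\left(r \right)} = \sqrt{2} \sqrt{r}$ ($f{\left(r \right)} = \sqrt{2 r} = \sqrt{2} \sqrt{r}$)
$O{\left(d,J \right)} = J + d + \sqrt{2} \sqrt{-4 - J}$ ($O{\left(d,J \right)} = \left(d + J\right) + \sqrt{2} \sqrt{-4 - J} = \left(J + d\right) + \sqrt{2} \sqrt{-4 - J} = J + d + \sqrt{2} \sqrt{-4 - J}$)
$22564 - V{\left(O{\left(-6,-2 \right)} + 6 \cdot 16,-205 \right)} = 22564 - \left(\left(-2 - 6 + \sqrt{-8 - -4}\right) + 6 \cdot 16\right) \left(-205\right) = 22564 - \left(\left(-2 - 6 + \sqrt{-8 + 4}\right) + 96\right) \left(-205\right) = 22564 - \left(\left(-2 - 6 + \sqrt{-4}\right) + 96\right) \left(-205\right) = 22564 - \left(\left(-2 - 6 + 2 i\right) + 96\right) \left(-205\right) = 22564 - \left(\left(-8 + 2 i\right) + 96\right) \left(-205\right) = 22564 - \left(88 + 2 i\right) \left(-205\right) = 22564 - \left(-18040 - 410 i\right) = 22564 + \left(18040 + 410 i\right) = 40604 + 410 i$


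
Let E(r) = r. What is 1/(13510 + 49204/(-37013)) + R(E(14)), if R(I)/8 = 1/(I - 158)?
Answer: -124832548/2249983917 ≈ -0.055482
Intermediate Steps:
R(I) = 8/(-158 + I) (R(I) = 8/(I - 158) = 8/(-158 + I))
1/(13510 + 49204/(-37013)) + R(E(14)) = 1/(13510 + 49204/(-37013)) + 8/(-158 + 14) = 1/(13510 + 49204*(-1/37013)) + 8/(-144) = 1/(13510 - 49204/37013) + 8*(-1/144) = 1/(499996426/37013) - 1/18 = 37013/499996426 - 1/18 = -124832548/2249983917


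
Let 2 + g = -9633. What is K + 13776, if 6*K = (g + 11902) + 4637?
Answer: 44780/3 ≈ 14927.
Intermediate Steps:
g = -9635 (g = -2 - 9633 = -9635)
K = 3452/3 (K = ((-9635 + 11902) + 4637)/6 = (2267 + 4637)/6 = (1/6)*6904 = 3452/3 ≈ 1150.7)
K + 13776 = 3452/3 + 13776 = 44780/3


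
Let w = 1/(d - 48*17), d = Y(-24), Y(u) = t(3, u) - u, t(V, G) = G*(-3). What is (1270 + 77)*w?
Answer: -449/240 ≈ -1.8708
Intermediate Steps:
t(V, G) = -3*G
Y(u) = -4*u (Y(u) = -3*u - u = -4*u)
d = 96 (d = -4*(-24) = 96)
w = -1/720 (w = 1/(96 - 48*17) = 1/(96 - 816) = 1/(-720) = -1/720 ≈ -0.0013889)
(1270 + 77)*w = (1270 + 77)*(-1/720) = 1347*(-1/720) = -449/240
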